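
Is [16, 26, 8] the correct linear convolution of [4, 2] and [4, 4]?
Recompute linear convolution of [4, 2] and [4, 4]: y[0] = 4×4 = 16; y[1] = 4×4 + 2×4 = 24; y[2] = 2×4 = 8 → [16, 24, 8]. Compare to given [16, 26, 8]: they differ at index 1: given 26, correct 24, so answer: No

No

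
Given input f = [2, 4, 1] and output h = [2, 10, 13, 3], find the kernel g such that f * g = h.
Output length 4 = len(f) + len(g) - 1 ⇒ len(g) = 2. Solve g forward using g[k] = (h[k] - Σ_{i≥1} f[i]·g[k-i]) / f[0]: g[0] = h[0] / f[0] = 2 / 2 = 1; g[1] = (h[1] - 4×1) / f[0] = (10 - 4×1) / 2 = 3. So g = [1, 3]. Forward-check [2, 4, 1] * [1, 3]: h[0] = 2×1 = 2; h[1] = 2×3 + 4×1 = 10; h[2] = 4×3 + 1×1 = 13; h[3] = 1×3 = 3 → [2, 10, 13, 3] ✓

[1, 3]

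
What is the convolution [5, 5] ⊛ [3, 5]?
y[0] = 5×3 = 15; y[1] = 5×5 + 5×3 = 40; y[2] = 5×5 = 25

[15, 40, 25]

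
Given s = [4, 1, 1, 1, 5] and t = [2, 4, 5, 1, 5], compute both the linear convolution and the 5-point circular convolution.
Linear: y_lin[0] = 4×2 = 8; y_lin[1] = 4×4 + 1×2 = 18; y_lin[2] = 4×5 + 1×4 + 1×2 = 26; y_lin[3] = 4×1 + 1×5 + 1×4 + 1×2 = 15; y_lin[4] = 4×5 + 1×1 + 1×5 + 1×4 + 5×2 = 40; y_lin[5] = 1×5 + 1×1 + 1×5 + 5×4 = 31; y_lin[6] = 1×5 + 1×1 + 5×5 = 31; y_lin[7] = 1×5 + 5×1 = 10; y_lin[8] = 5×5 = 25 → [8, 18, 26, 15, 40, 31, 31, 10, 25]. Circular (length 5): y[0] = 4×2 + 1×5 + 1×1 + 1×5 + 5×4 = 39; y[1] = 4×4 + 1×2 + 1×5 + 1×1 + 5×5 = 49; y[2] = 4×5 + 1×4 + 1×2 + 1×5 + 5×1 = 36; y[3] = 4×1 + 1×5 + 1×4 + 1×2 + 5×5 = 40; y[4] = 4×5 + 1×1 + 1×5 + 1×4 + 5×2 = 40 → [39, 49, 36, 40, 40]

Linear: [8, 18, 26, 15, 40, 31, 31, 10, 25], Circular: [39, 49, 36, 40, 40]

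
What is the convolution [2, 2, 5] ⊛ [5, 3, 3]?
y[0] = 2×5 = 10; y[1] = 2×3 + 2×5 = 16; y[2] = 2×3 + 2×3 + 5×5 = 37; y[3] = 2×3 + 5×3 = 21; y[4] = 5×3 = 15

[10, 16, 37, 21, 15]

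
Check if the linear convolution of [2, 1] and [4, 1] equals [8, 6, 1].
Recompute linear convolution of [2, 1] and [4, 1]: y[0] = 2×4 = 8; y[1] = 2×1 + 1×4 = 6; y[2] = 1×1 = 1 → [8, 6, 1]. Given [8, 6, 1] matches, so answer: Yes

Yes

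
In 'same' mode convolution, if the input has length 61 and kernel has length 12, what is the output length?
'Same' mode returns an output with the same length as the input: 61

61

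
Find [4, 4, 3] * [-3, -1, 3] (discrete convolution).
y[0] = 4×-3 = -12; y[1] = 4×-1 + 4×-3 = -16; y[2] = 4×3 + 4×-1 + 3×-3 = -1; y[3] = 4×3 + 3×-1 = 9; y[4] = 3×3 = 9

[-12, -16, -1, 9, 9]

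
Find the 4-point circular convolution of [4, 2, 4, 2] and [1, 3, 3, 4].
Use y[k] = Σ_j x[j]·h[(k-j) mod 4]. y[0] = 4×1 + 2×4 + 4×3 + 2×3 = 30; y[1] = 4×3 + 2×1 + 4×4 + 2×3 = 36; y[2] = 4×3 + 2×3 + 4×1 + 2×4 = 30; y[3] = 4×4 + 2×3 + 4×3 + 2×1 = 36. Result: [30, 36, 30, 36]

[30, 36, 30, 36]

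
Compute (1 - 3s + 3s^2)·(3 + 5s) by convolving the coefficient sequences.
Ascending coefficients: a = [1, -3, 3], b = [3, 5]. c[0] = 1×3 = 3; c[1] = 1×5 + -3×3 = -4; c[2] = -3×5 + 3×3 = -6; c[3] = 3×5 = 15. Result coefficients: [3, -4, -6, 15] → 3 - 4s - 6s^2 + 15s^3

3 - 4s - 6s^2 + 15s^3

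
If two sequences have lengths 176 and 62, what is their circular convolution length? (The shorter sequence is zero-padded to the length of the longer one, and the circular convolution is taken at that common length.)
Circular convolution (zero-padding the shorter input) has length max(m, n) = max(176, 62) = 176

176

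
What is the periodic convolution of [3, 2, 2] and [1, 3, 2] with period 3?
Use y[k] = Σ_j u[j]·v[(k-j) mod 3]. y[0] = 3×1 + 2×2 + 2×3 = 13; y[1] = 3×3 + 2×1 + 2×2 = 15; y[2] = 3×2 + 2×3 + 2×1 = 14. Result: [13, 15, 14]

[13, 15, 14]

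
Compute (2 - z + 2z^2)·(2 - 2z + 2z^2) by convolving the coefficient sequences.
Ascending coefficients: a = [2, -1, 2], b = [2, -2, 2]. c[0] = 2×2 = 4; c[1] = 2×-2 + -1×2 = -6; c[2] = 2×2 + -1×-2 + 2×2 = 10; c[3] = -1×2 + 2×-2 = -6; c[4] = 2×2 = 4. Result coefficients: [4, -6, 10, -6, 4] → 4 - 6z + 10z^2 - 6z^3 + 4z^4

4 - 6z + 10z^2 - 6z^3 + 4z^4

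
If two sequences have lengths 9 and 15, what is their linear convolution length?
Linear/full convolution length: m + n - 1 = 9 + 15 - 1 = 23

23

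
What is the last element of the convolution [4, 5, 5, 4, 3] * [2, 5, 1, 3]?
Use y[k] = Σ_i a[i]·b[k-i] at k=7. y[7] = 3×3 = 9

9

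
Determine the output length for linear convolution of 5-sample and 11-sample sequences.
Linear/full convolution length: m + n - 1 = 5 + 11 - 1 = 15

15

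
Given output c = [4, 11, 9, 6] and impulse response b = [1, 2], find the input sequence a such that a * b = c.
Deconvolve c=[4, 11, 9, 6] by b=[1, 2]. Since b[0]=1, solve forward: a[0] = c[0] / 1 = 4; a[1] = (c[1] - 4×2) / 1 = 3; a[2] = (c[2] - 3×2) / 1 = 3. So a = [4, 3, 3]. Check by forward convolution: c[0] = 4×1 = 4; c[1] = 4×2 + 3×1 = 11; c[2] = 3×2 + 3×1 = 9; c[3] = 3×2 = 6

[4, 3, 3]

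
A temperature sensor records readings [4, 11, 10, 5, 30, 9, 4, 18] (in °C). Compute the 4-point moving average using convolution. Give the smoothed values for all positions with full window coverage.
4-point moving average kernel = [1, 1, 1, 1]. Apply in 'valid' mode (full window coverage): avg[0] = (4 + 11 + 10 + 5) / 4 = 7.5; avg[1] = (11 + 10 + 5 + 30) / 4 = 14.0; avg[2] = (10 + 5 + 30 + 9) / 4 = 13.5; avg[3] = (5 + 30 + 9 + 4) / 4 = 12.0; avg[4] = (30 + 9 + 4 + 18) / 4 = 15.25. Smoothed values: [7.5, 14.0, 13.5, 12.0, 15.25]

[7.5, 14.0, 13.5, 12.0, 15.25]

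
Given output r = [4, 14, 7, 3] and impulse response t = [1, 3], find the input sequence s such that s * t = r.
Deconvolve r=[4, 14, 7, 3] by t=[1, 3]. Since t[0]=1, solve forward: s[0] = r[0] / 1 = 4; s[1] = (r[1] - 4×3) / 1 = 2; s[2] = (r[2] - 2×3) / 1 = 1. So s = [4, 2, 1]. Check by forward convolution: r[0] = 4×1 = 4; r[1] = 4×3 + 2×1 = 14; r[2] = 2×3 + 1×1 = 7; r[3] = 1×3 = 3

[4, 2, 1]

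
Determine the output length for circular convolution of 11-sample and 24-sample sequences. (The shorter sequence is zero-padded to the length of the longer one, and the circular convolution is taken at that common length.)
Circular convolution (zero-padding the shorter input) has length max(m, n) = max(11, 24) = 24

24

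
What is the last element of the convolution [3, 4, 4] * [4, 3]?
Use y[k] = Σ_i a[i]·b[k-i] at k=3. y[3] = 4×3 = 12

12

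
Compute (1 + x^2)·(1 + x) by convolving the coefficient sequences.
Ascending coefficients: a = [1, 0, 1], b = [1, 1]. c[0] = 1×1 = 1; c[1] = 1×1 + 0×1 = 1; c[2] = 0×1 + 1×1 = 1; c[3] = 1×1 = 1. Result coefficients: [1, 1, 1, 1] → 1 + x + x^2 + x^3

1 + x + x^2 + x^3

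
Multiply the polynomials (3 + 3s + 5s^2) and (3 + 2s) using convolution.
Ascending coefficients: a = [3, 3, 5], b = [3, 2]. c[0] = 3×3 = 9; c[1] = 3×2 + 3×3 = 15; c[2] = 3×2 + 5×3 = 21; c[3] = 5×2 = 10. Result coefficients: [9, 15, 21, 10] → 9 + 15s + 21s^2 + 10s^3

9 + 15s + 21s^2 + 10s^3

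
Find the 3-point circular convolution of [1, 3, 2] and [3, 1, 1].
Use y[k] = Σ_j s[j]·t[(k-j) mod 3]. y[0] = 1×3 + 3×1 + 2×1 = 8; y[1] = 1×1 + 3×3 + 2×1 = 12; y[2] = 1×1 + 3×1 + 2×3 = 10. Result: [8, 12, 10]

[8, 12, 10]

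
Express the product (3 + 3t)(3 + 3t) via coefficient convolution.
Ascending coefficients: a = [3, 3], b = [3, 3]. c[0] = 3×3 = 9; c[1] = 3×3 + 3×3 = 18; c[2] = 3×3 = 9. Result coefficients: [9, 18, 9] → 9 + 18t + 9t^2

9 + 18t + 9t^2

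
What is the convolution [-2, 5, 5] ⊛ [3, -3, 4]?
y[0] = -2×3 = -6; y[1] = -2×-3 + 5×3 = 21; y[2] = -2×4 + 5×-3 + 5×3 = -8; y[3] = 5×4 + 5×-3 = 5; y[4] = 5×4 = 20

[-6, 21, -8, 5, 20]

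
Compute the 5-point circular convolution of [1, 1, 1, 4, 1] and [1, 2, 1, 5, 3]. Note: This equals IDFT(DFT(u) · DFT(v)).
Either evaluate y[k] = Σ_j u[j]·v[(k-j) mod 5] directly, or use IDFT(DFT(u) · DFT(v)). y[0] = 1×1 + 1×3 + 1×5 + 4×1 + 1×2 = 15; y[1] = 1×2 + 1×1 + 1×3 + 4×5 + 1×1 = 27; y[2] = 1×1 + 1×2 + 1×1 + 4×3 + 1×5 = 21; y[3] = 1×5 + 1×1 + 1×2 + 4×1 + 1×3 = 15; y[4] = 1×3 + 1×5 + 1×1 + 4×2 + 1×1 = 18. Result: [15, 27, 21, 15, 18]

[15, 27, 21, 15, 18]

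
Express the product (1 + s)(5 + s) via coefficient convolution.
Ascending coefficients: a = [1, 1], b = [5, 1]. c[0] = 1×5 = 5; c[1] = 1×1 + 1×5 = 6; c[2] = 1×1 = 1. Result coefficients: [5, 6, 1] → 5 + 6s + s^2

5 + 6s + s^2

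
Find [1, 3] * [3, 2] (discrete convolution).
y[0] = 1×3 = 3; y[1] = 1×2 + 3×3 = 11; y[2] = 3×2 = 6

[3, 11, 6]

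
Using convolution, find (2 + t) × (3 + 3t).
Ascending coefficients: a = [2, 1], b = [3, 3]. c[0] = 2×3 = 6; c[1] = 2×3 + 1×3 = 9; c[2] = 1×3 = 3. Result coefficients: [6, 9, 3] → 6 + 9t + 3t^2

6 + 9t + 3t^2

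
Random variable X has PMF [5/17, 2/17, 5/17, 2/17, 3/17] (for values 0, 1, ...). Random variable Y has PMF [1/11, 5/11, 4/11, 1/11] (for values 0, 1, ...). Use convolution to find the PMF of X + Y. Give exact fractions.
P(X+Y=k) = Σ_i P(X=i)·P(Y=k-i) — a convolution of [5/17, 2/17, 5/17, 2/17, 3/17] and [1/11, 5/11, 4/11, 1/11]. P(X+Y=0) = (5/17)×(1/11) = 5/187; P(X+Y=1) = (5/17)×(5/11) + (2/17)×(1/11) = 25/187 + 2/187 = 27/187; P(X+Y=2) = (5/17)×(4/11) + (2/17)×(5/11) + (5/17)×(1/11) = 20/187 + 10/187 + 5/187 = 35/187; P(X+Y=3) = (5/17)×(1/11) + (2/17)×(4/11) + (5/17)×(5/11) + (2/17)×(1/11) = 5/187 + 8/187 + 25/187 + 2/187 = 40/187; P(X+Y=4) = (2/17)×(1/11) + (5/17)×(4/11) + (2/17)×(5/11) + (3/17)×(1/11) = 2/187 + 20/187 + 10/187 + 3/187 = 35/187; P(X+Y=5) = (5/17)×(1/11) + (2/17)×(4/11) + (3/17)×(5/11) = 5/187 + 8/187 + 15/187 = 28/187; P(X+Y=6) = (2/17)×(1/11) + (3/17)×(4/11) = 2/187 + 12/187 = 14/187; P(X+Y=7) = (3/17)×(1/11) = 3/187. PMF: [5/187, 27/187, 35/187, 40/187, 35/187, 28/187, 14/187, 3/187] (sums to 1 ✓)

[5/187, 27/187, 35/187, 40/187, 35/187, 28/187, 14/187, 3/187]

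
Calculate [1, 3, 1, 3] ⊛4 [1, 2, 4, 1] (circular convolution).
Use y[k] = Σ_j f[j]·g[(k-j) mod 4]. y[0] = 1×1 + 3×1 + 1×4 + 3×2 = 14; y[1] = 1×2 + 3×1 + 1×1 + 3×4 = 18; y[2] = 1×4 + 3×2 + 1×1 + 3×1 = 14; y[3] = 1×1 + 3×4 + 1×2 + 3×1 = 18. Result: [14, 18, 14, 18]

[14, 18, 14, 18]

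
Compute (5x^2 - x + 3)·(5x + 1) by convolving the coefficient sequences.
Ascending coefficients: a = [3, -1, 5], b = [1, 5]. c[0] = 3×1 = 3; c[1] = 3×5 + -1×1 = 14; c[2] = -1×5 + 5×1 = 0; c[3] = 5×5 = 25. Result coefficients: [3, 14, 0, 25] → 25x^3 + 14x + 3

25x^3 + 14x + 3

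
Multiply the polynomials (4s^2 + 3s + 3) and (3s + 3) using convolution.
Ascending coefficients: a = [3, 3, 4], b = [3, 3]. c[0] = 3×3 = 9; c[1] = 3×3 + 3×3 = 18; c[2] = 3×3 + 4×3 = 21; c[3] = 4×3 = 12. Result coefficients: [9, 18, 21, 12] → 12s^3 + 21s^2 + 18s + 9

12s^3 + 21s^2 + 18s + 9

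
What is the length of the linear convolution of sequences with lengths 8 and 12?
Linear/full convolution length: m + n - 1 = 8 + 12 - 1 = 19

19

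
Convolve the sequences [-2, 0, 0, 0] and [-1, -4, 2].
y[0] = -2×-1 = 2; y[1] = -2×-4 + 0×-1 = 8; y[2] = -2×2 + 0×-4 + 0×-1 = -4; y[3] = 0×2 + 0×-4 + 0×-1 = 0; y[4] = 0×2 + 0×-4 = 0; y[5] = 0×2 = 0

[2, 8, -4, 0, 0, 0]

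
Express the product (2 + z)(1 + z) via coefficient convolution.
Ascending coefficients: a = [2, 1], b = [1, 1]. c[0] = 2×1 = 2; c[1] = 2×1 + 1×1 = 3; c[2] = 1×1 = 1. Result coefficients: [2, 3, 1] → 2 + 3z + z^2

2 + 3z + z^2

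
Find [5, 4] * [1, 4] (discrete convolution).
y[0] = 5×1 = 5; y[1] = 5×4 + 4×1 = 24; y[2] = 4×4 = 16

[5, 24, 16]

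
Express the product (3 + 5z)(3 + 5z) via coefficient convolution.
Ascending coefficients: a = [3, 5], b = [3, 5]. c[0] = 3×3 = 9; c[1] = 3×5 + 5×3 = 30; c[2] = 5×5 = 25. Result coefficients: [9, 30, 25] → 9 + 30z + 25z^2

9 + 30z + 25z^2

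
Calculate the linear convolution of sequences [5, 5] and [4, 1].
y[0] = 5×4 = 20; y[1] = 5×1 + 5×4 = 25; y[2] = 5×1 = 5

[20, 25, 5]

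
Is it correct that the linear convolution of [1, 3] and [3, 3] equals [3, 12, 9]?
Recompute linear convolution of [1, 3] and [3, 3]: y[0] = 1×3 = 3; y[1] = 1×3 + 3×3 = 12; y[2] = 3×3 = 9 → [3, 12, 9]. Given [3, 12, 9] matches, so answer: Yes

Yes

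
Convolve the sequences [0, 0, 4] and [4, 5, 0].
y[0] = 0×4 = 0; y[1] = 0×5 + 0×4 = 0; y[2] = 0×0 + 0×5 + 4×4 = 16; y[3] = 0×0 + 4×5 = 20; y[4] = 4×0 = 0

[0, 0, 16, 20, 0]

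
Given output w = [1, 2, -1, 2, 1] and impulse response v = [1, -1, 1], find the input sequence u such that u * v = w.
Deconvolve w=[1, 2, -1, 2, 1] by v=[1, -1, 1]. Since v[0]=1, solve forward: u[0] = w[0] / 1 = 1; u[1] = (w[1] - 1×-1) / 1 = 3; u[2] = (w[2] - 3×-1 - 1×1) / 1 = 1. So u = [1, 3, 1]. Check by forward convolution: w[0] = 1×1 = 1; w[1] = 1×-1 + 3×1 = 2; w[2] = 1×1 + 3×-1 + 1×1 = -1; w[3] = 3×1 + 1×-1 = 2; w[4] = 1×1 = 1

[1, 3, 1]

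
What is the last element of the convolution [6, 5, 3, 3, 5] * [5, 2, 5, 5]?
Use y[k] = Σ_i a[i]·b[k-i] at k=7. y[7] = 5×5 = 25

25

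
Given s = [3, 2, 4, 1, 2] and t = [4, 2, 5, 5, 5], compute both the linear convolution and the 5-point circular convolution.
Linear: y_lin[0] = 3×4 = 12; y_lin[1] = 3×2 + 2×4 = 14; y_lin[2] = 3×5 + 2×2 + 4×4 = 35; y_lin[3] = 3×5 + 2×5 + 4×2 + 1×4 = 37; y_lin[4] = 3×5 + 2×5 + 4×5 + 1×2 + 2×4 = 55; y_lin[5] = 2×5 + 4×5 + 1×5 + 2×2 = 39; y_lin[6] = 4×5 + 1×5 + 2×5 = 35; y_lin[7] = 1×5 + 2×5 = 15; y_lin[8] = 2×5 = 10 → [12, 14, 35, 37, 55, 39, 35, 15, 10]. Circular (length 5): y[0] = 3×4 + 2×5 + 4×5 + 1×5 + 2×2 = 51; y[1] = 3×2 + 2×4 + 4×5 + 1×5 + 2×5 = 49; y[2] = 3×5 + 2×2 + 4×4 + 1×5 + 2×5 = 50; y[3] = 3×5 + 2×5 + 4×2 + 1×4 + 2×5 = 47; y[4] = 3×5 + 2×5 + 4×5 + 1×2 + 2×4 = 55 → [51, 49, 50, 47, 55]

Linear: [12, 14, 35, 37, 55, 39, 35, 15, 10], Circular: [51, 49, 50, 47, 55]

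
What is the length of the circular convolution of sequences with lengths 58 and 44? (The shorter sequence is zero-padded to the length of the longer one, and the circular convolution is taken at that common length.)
Circular convolution (zero-padding the shorter input) has length max(m, n) = max(58, 44) = 58

58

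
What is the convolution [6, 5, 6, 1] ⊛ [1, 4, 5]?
y[0] = 6×1 = 6; y[1] = 6×4 + 5×1 = 29; y[2] = 6×5 + 5×4 + 6×1 = 56; y[3] = 5×5 + 6×4 + 1×1 = 50; y[4] = 6×5 + 1×4 = 34; y[5] = 1×5 = 5

[6, 29, 56, 50, 34, 5]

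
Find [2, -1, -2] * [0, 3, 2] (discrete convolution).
y[0] = 2×0 = 0; y[1] = 2×3 + -1×0 = 6; y[2] = 2×2 + -1×3 + -2×0 = 1; y[3] = -1×2 + -2×3 = -8; y[4] = -2×2 = -4

[0, 6, 1, -8, -4]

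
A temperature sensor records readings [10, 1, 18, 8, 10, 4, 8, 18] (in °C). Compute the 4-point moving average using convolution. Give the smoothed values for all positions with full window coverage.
4-point moving average kernel = [1, 1, 1, 1]. Apply in 'valid' mode (full window coverage): avg[0] = (10 + 1 + 18 + 8) / 4 = 9.25; avg[1] = (1 + 18 + 8 + 10) / 4 = 9.25; avg[2] = (18 + 8 + 10 + 4) / 4 = 10.0; avg[3] = (8 + 10 + 4 + 8) / 4 = 7.5; avg[4] = (10 + 4 + 8 + 18) / 4 = 10.0. Smoothed values: [9.25, 9.25, 10.0, 7.5, 10.0]

[9.25, 9.25, 10.0, 7.5, 10.0]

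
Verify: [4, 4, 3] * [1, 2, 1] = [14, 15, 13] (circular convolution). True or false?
Recompute circular convolution of [4, 4, 3] and [1, 2, 1]: y[0] = 4×1 + 4×1 + 3×2 = 14; y[1] = 4×2 + 4×1 + 3×1 = 15; y[2] = 4×1 + 4×2 + 3×1 = 15 → [14, 15, 15]. Compare to given [14, 15, 13]: they differ at index 2: given 13, correct 15, so answer: No

No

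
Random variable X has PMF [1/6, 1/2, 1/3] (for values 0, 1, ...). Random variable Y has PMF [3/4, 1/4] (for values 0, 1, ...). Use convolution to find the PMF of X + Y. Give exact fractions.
P(X+Y=k) = Σ_i P(X=i)·P(Y=k-i) — a convolution of [1/6, 1/2, 1/3] and [3/4, 1/4]. P(X+Y=0) = (1/6)×(3/4) = 1/8; P(X+Y=1) = (1/6)×(1/4) + (1/2)×(3/4) = 1/24 + 3/8 = 5/12; P(X+Y=2) = (1/2)×(1/4) + (1/3)×(3/4) = 1/8 + 1/4 = 3/8; P(X+Y=3) = (1/3)×(1/4) = 1/12. PMF: [1/8, 5/12, 3/8, 1/12] (sums to 1 ✓)

[1/8, 5/12, 3/8, 1/12]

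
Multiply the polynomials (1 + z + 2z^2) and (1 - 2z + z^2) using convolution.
Ascending coefficients: a = [1, 1, 2], b = [1, -2, 1]. c[0] = 1×1 = 1; c[1] = 1×-2 + 1×1 = -1; c[2] = 1×1 + 1×-2 + 2×1 = 1; c[3] = 1×1 + 2×-2 = -3; c[4] = 2×1 = 2. Result coefficients: [1, -1, 1, -3, 2] → 1 - z + z^2 - 3z^3 + 2z^4

1 - z + z^2 - 3z^3 + 2z^4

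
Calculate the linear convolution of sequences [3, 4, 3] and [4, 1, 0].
y[0] = 3×4 = 12; y[1] = 3×1 + 4×4 = 19; y[2] = 3×0 + 4×1 + 3×4 = 16; y[3] = 4×0 + 3×1 = 3; y[4] = 3×0 = 0

[12, 19, 16, 3, 0]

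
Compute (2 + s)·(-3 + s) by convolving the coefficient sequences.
Ascending coefficients: a = [2, 1], b = [-3, 1]. c[0] = 2×-3 = -6; c[1] = 2×1 + 1×-3 = -1; c[2] = 1×1 = 1. Result coefficients: [-6, -1, 1] → -6 - s + s^2

-6 - s + s^2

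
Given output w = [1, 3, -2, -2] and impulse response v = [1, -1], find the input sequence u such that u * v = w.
Deconvolve w=[1, 3, -2, -2] by v=[1, -1]. Since v[0]=1, solve forward: u[0] = w[0] / 1 = 1; u[1] = (w[1] - 1×-1) / 1 = 4; u[2] = (w[2] - 4×-1) / 1 = 2. So u = [1, 4, 2]. Check by forward convolution: w[0] = 1×1 = 1; w[1] = 1×-1 + 4×1 = 3; w[2] = 4×-1 + 2×1 = -2; w[3] = 2×-1 = -2

[1, 4, 2]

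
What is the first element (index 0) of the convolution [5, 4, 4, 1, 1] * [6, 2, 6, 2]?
Use y[k] = Σ_i a[i]·b[k-i] at k=0. y[0] = 5×6 = 30

30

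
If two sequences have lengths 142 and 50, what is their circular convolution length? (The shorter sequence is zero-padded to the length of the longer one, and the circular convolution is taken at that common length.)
Circular convolution (zero-padding the shorter input) has length max(m, n) = max(142, 50) = 142

142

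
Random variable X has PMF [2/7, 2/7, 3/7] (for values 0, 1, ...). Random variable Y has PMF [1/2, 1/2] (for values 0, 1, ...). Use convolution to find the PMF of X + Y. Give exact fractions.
P(X+Y=k) = Σ_i P(X=i)·P(Y=k-i) — a convolution of [2/7, 2/7, 3/7] and [1/2, 1/2]. P(X+Y=0) = (2/7)×(1/2) = 1/7; P(X+Y=1) = (2/7)×(1/2) + (2/7)×(1/2) = 1/7 + 1/7 = 2/7; P(X+Y=2) = (2/7)×(1/2) + (3/7)×(1/2) = 1/7 + 3/14 = 5/14; P(X+Y=3) = (3/7)×(1/2) = 3/14. PMF: [1/7, 2/7, 5/14, 3/14] (sums to 1 ✓)

[1/7, 2/7, 5/14, 3/14]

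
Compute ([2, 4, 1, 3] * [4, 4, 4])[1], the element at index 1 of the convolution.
Use y[k] = Σ_i a[i]·b[k-i] at k=1. y[1] = 2×4 + 4×4 = 24

24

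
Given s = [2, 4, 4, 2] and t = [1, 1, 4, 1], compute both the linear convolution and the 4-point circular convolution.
Linear: y_lin[0] = 2×1 = 2; y_lin[1] = 2×1 + 4×1 = 6; y_lin[2] = 2×4 + 4×1 + 4×1 = 16; y_lin[3] = 2×1 + 4×4 + 4×1 + 2×1 = 24; y_lin[4] = 4×1 + 4×4 + 2×1 = 22; y_lin[5] = 4×1 + 2×4 = 12; y_lin[6] = 2×1 = 2 → [2, 6, 16, 24, 22, 12, 2]. Circular (length 4): y[0] = 2×1 + 4×1 + 4×4 + 2×1 = 24; y[1] = 2×1 + 4×1 + 4×1 + 2×4 = 18; y[2] = 2×4 + 4×1 + 4×1 + 2×1 = 18; y[3] = 2×1 + 4×4 + 4×1 + 2×1 = 24 → [24, 18, 18, 24]

Linear: [2, 6, 16, 24, 22, 12, 2], Circular: [24, 18, 18, 24]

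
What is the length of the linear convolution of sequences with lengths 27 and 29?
Linear/full convolution length: m + n - 1 = 27 + 29 - 1 = 55

55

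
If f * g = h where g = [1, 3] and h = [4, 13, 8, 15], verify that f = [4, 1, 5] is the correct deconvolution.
Forward-compute [4, 1, 5] * [1, 3]: h[0] = 4×1 = 4; h[1] = 4×3 + 1×1 = 13; h[2] = 1×3 + 5×1 = 8; h[3] = 5×3 = 15 → [4, 13, 8, 15]. Matches given h = [4, 13, 8, 15], so verified.

Verified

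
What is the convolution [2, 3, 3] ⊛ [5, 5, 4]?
y[0] = 2×5 = 10; y[1] = 2×5 + 3×5 = 25; y[2] = 2×4 + 3×5 + 3×5 = 38; y[3] = 3×4 + 3×5 = 27; y[4] = 3×4 = 12

[10, 25, 38, 27, 12]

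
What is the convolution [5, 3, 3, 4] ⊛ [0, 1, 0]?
y[0] = 5×0 = 0; y[1] = 5×1 + 3×0 = 5; y[2] = 5×0 + 3×1 + 3×0 = 3; y[3] = 3×0 + 3×1 + 4×0 = 3; y[4] = 3×0 + 4×1 = 4; y[5] = 4×0 = 0

[0, 5, 3, 3, 4, 0]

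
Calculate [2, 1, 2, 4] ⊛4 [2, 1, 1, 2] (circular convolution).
Use y[k] = Σ_j s[j]·t[(k-j) mod 4]. y[0] = 2×2 + 1×2 + 2×1 + 4×1 = 12; y[1] = 2×1 + 1×2 + 2×2 + 4×1 = 12; y[2] = 2×1 + 1×1 + 2×2 + 4×2 = 15; y[3] = 2×2 + 1×1 + 2×1 + 4×2 = 15. Result: [12, 12, 15, 15]

[12, 12, 15, 15]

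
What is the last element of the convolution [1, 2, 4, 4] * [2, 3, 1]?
Use y[k] = Σ_i a[i]·b[k-i] at k=5. y[5] = 4×1 = 4

4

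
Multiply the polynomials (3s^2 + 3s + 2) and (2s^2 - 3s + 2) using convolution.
Ascending coefficients: a = [2, 3, 3], b = [2, -3, 2]. c[0] = 2×2 = 4; c[1] = 2×-3 + 3×2 = 0; c[2] = 2×2 + 3×-3 + 3×2 = 1; c[3] = 3×2 + 3×-3 = -3; c[4] = 3×2 = 6. Result coefficients: [4, 0, 1, -3, 6] → 6s^4 - 3s^3 + s^2 + 4

6s^4 - 3s^3 + s^2 + 4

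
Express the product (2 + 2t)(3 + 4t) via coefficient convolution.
Ascending coefficients: a = [2, 2], b = [3, 4]. c[0] = 2×3 = 6; c[1] = 2×4 + 2×3 = 14; c[2] = 2×4 = 8. Result coefficients: [6, 14, 8] → 6 + 14t + 8t^2

6 + 14t + 8t^2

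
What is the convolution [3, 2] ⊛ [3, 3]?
y[0] = 3×3 = 9; y[1] = 3×3 + 2×3 = 15; y[2] = 2×3 = 6

[9, 15, 6]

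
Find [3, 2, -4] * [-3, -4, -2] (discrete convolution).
y[0] = 3×-3 = -9; y[1] = 3×-4 + 2×-3 = -18; y[2] = 3×-2 + 2×-4 + -4×-3 = -2; y[3] = 2×-2 + -4×-4 = 12; y[4] = -4×-2 = 8

[-9, -18, -2, 12, 8]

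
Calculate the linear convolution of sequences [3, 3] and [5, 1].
y[0] = 3×5 = 15; y[1] = 3×1 + 3×5 = 18; y[2] = 3×1 = 3

[15, 18, 3]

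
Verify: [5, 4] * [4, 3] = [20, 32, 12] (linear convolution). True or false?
Recompute linear convolution of [5, 4] and [4, 3]: y[0] = 5×4 = 20; y[1] = 5×3 + 4×4 = 31; y[2] = 4×3 = 12 → [20, 31, 12]. Compare to given [20, 32, 12]: they differ at index 1: given 32, correct 31, so answer: No

No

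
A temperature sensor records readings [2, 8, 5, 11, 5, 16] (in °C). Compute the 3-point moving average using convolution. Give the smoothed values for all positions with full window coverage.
3-point moving average kernel = [1, 1, 1]. Apply in 'valid' mode (full window coverage): avg[0] = (2 + 8 + 5) / 3 = 5.0; avg[1] = (8 + 5 + 11) / 3 = 8.0; avg[2] = (5 + 11 + 5) / 3 = 7.0; avg[3] = (11 + 5 + 16) / 3 = 10.67. Smoothed values: [5.0, 8.0, 7.0, 10.67]

[5.0, 8.0, 7.0, 10.67]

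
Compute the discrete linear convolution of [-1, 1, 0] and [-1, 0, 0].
y[0] = -1×-1 = 1; y[1] = -1×0 + 1×-1 = -1; y[2] = -1×0 + 1×0 + 0×-1 = 0; y[3] = 1×0 + 0×0 = 0; y[4] = 0×0 = 0

[1, -1, 0, 0, 0]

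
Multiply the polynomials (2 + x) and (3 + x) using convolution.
Ascending coefficients: a = [2, 1], b = [3, 1]. c[0] = 2×3 = 6; c[1] = 2×1 + 1×3 = 5; c[2] = 1×1 = 1. Result coefficients: [6, 5, 1] → 6 + 5x + x^2

6 + 5x + x^2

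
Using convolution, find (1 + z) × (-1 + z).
Ascending coefficients: a = [1, 1], b = [-1, 1]. c[0] = 1×-1 = -1; c[1] = 1×1 + 1×-1 = 0; c[2] = 1×1 = 1. Result coefficients: [-1, 0, 1] → -1 + z^2

-1 + z^2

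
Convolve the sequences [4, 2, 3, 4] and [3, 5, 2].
y[0] = 4×3 = 12; y[1] = 4×5 + 2×3 = 26; y[2] = 4×2 + 2×5 + 3×3 = 27; y[3] = 2×2 + 3×5 + 4×3 = 31; y[4] = 3×2 + 4×5 = 26; y[5] = 4×2 = 8

[12, 26, 27, 31, 26, 8]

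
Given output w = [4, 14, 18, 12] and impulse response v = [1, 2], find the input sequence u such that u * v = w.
Deconvolve w=[4, 14, 18, 12] by v=[1, 2]. Since v[0]=1, solve forward: u[0] = w[0] / 1 = 4; u[1] = (w[1] - 4×2) / 1 = 6; u[2] = (w[2] - 6×2) / 1 = 6. So u = [4, 6, 6]. Check by forward convolution: w[0] = 4×1 = 4; w[1] = 4×2 + 6×1 = 14; w[2] = 6×2 + 6×1 = 18; w[3] = 6×2 = 12

[4, 6, 6]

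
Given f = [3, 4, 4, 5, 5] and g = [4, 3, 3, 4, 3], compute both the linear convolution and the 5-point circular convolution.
Linear: y_lin[0] = 3×4 = 12; y_lin[1] = 3×3 + 4×4 = 25; y_lin[2] = 3×3 + 4×3 + 4×4 = 37; y_lin[3] = 3×4 + 4×3 + 4×3 + 5×4 = 56; y_lin[4] = 3×3 + 4×4 + 4×3 + 5×3 + 5×4 = 72; y_lin[5] = 4×3 + 4×4 + 5×3 + 5×3 = 58; y_lin[6] = 4×3 + 5×4 + 5×3 = 47; y_lin[7] = 5×3 + 5×4 = 35; y_lin[8] = 5×3 = 15 → [12, 25, 37, 56, 72, 58, 47, 35, 15]. Circular (length 5): y[0] = 3×4 + 4×3 + 4×4 + 5×3 + 5×3 = 70; y[1] = 3×3 + 4×4 + 4×3 + 5×4 + 5×3 = 72; y[2] = 3×3 + 4×3 + 4×4 + 5×3 + 5×4 = 72; y[3] = 3×4 + 4×3 + 4×3 + 5×4 + 5×3 = 71; y[4] = 3×3 + 4×4 + 4×3 + 5×3 + 5×4 = 72 → [70, 72, 72, 71, 72]

Linear: [12, 25, 37, 56, 72, 58, 47, 35, 15], Circular: [70, 72, 72, 71, 72]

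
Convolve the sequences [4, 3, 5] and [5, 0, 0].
y[0] = 4×5 = 20; y[1] = 4×0 + 3×5 = 15; y[2] = 4×0 + 3×0 + 5×5 = 25; y[3] = 3×0 + 5×0 = 0; y[4] = 5×0 = 0

[20, 15, 25, 0, 0]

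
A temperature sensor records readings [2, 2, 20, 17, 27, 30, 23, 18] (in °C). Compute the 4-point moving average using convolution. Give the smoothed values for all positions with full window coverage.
4-point moving average kernel = [1, 1, 1, 1]. Apply in 'valid' mode (full window coverage): avg[0] = (2 + 2 + 20 + 17) / 4 = 10.25; avg[1] = (2 + 20 + 17 + 27) / 4 = 16.5; avg[2] = (20 + 17 + 27 + 30) / 4 = 23.5; avg[3] = (17 + 27 + 30 + 23) / 4 = 24.25; avg[4] = (27 + 30 + 23 + 18) / 4 = 24.5. Smoothed values: [10.25, 16.5, 23.5, 24.25, 24.5]

[10.25, 16.5, 23.5, 24.25, 24.5]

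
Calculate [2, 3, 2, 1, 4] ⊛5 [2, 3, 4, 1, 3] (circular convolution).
Use y[k] = Σ_j a[j]·b[(k-j) mod 5]. y[0] = 2×2 + 3×3 + 2×1 + 1×4 + 4×3 = 31; y[1] = 2×3 + 3×2 + 2×3 + 1×1 + 4×4 = 35; y[2] = 2×4 + 3×3 + 2×2 + 1×3 + 4×1 = 28; y[3] = 2×1 + 3×4 + 2×3 + 1×2 + 4×3 = 34; y[4] = 2×3 + 3×1 + 2×4 + 1×3 + 4×2 = 28. Result: [31, 35, 28, 34, 28]

[31, 35, 28, 34, 28]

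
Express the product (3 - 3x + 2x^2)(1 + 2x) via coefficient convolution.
Ascending coefficients: a = [3, -3, 2], b = [1, 2]. c[0] = 3×1 = 3; c[1] = 3×2 + -3×1 = 3; c[2] = -3×2 + 2×1 = -4; c[3] = 2×2 = 4. Result coefficients: [3, 3, -4, 4] → 3 + 3x - 4x^2 + 4x^3

3 + 3x - 4x^2 + 4x^3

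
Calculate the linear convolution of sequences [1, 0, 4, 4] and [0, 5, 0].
y[0] = 1×0 = 0; y[1] = 1×5 + 0×0 = 5; y[2] = 1×0 + 0×5 + 4×0 = 0; y[3] = 0×0 + 4×5 + 4×0 = 20; y[4] = 4×0 + 4×5 = 20; y[5] = 4×0 = 0

[0, 5, 0, 20, 20, 0]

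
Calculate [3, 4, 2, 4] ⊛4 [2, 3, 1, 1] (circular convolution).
Use y[k] = Σ_j u[j]·v[(k-j) mod 4]. y[0] = 3×2 + 4×1 + 2×1 + 4×3 = 24; y[1] = 3×3 + 4×2 + 2×1 + 4×1 = 23; y[2] = 3×1 + 4×3 + 2×2 + 4×1 = 23; y[3] = 3×1 + 4×1 + 2×3 + 4×2 = 21. Result: [24, 23, 23, 21]

[24, 23, 23, 21]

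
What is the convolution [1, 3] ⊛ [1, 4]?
y[0] = 1×1 = 1; y[1] = 1×4 + 3×1 = 7; y[2] = 3×4 = 12

[1, 7, 12]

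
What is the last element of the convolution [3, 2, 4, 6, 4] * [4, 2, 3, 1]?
Use y[k] = Σ_i a[i]·b[k-i] at k=7. y[7] = 4×1 = 4

4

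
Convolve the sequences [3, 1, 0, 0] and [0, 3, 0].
y[0] = 3×0 = 0; y[1] = 3×3 + 1×0 = 9; y[2] = 3×0 + 1×3 + 0×0 = 3; y[3] = 1×0 + 0×3 + 0×0 = 0; y[4] = 0×0 + 0×3 = 0; y[5] = 0×0 = 0

[0, 9, 3, 0, 0, 0]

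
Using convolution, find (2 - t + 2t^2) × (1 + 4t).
Ascending coefficients: a = [2, -1, 2], b = [1, 4]. c[0] = 2×1 = 2; c[1] = 2×4 + -1×1 = 7; c[2] = -1×4 + 2×1 = -2; c[3] = 2×4 = 8. Result coefficients: [2, 7, -2, 8] → 2 + 7t - 2t^2 + 8t^3

2 + 7t - 2t^2 + 8t^3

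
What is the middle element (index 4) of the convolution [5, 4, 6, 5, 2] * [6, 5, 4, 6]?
Use y[k] = Σ_i a[i]·b[k-i] at k=4. y[4] = 4×6 + 6×4 + 5×5 + 2×6 = 85

85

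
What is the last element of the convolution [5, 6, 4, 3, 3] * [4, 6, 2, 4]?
Use y[k] = Σ_i a[i]·b[k-i] at k=7. y[7] = 3×4 = 12

12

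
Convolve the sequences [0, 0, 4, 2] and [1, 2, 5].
y[0] = 0×1 = 0; y[1] = 0×2 + 0×1 = 0; y[2] = 0×5 + 0×2 + 4×1 = 4; y[3] = 0×5 + 4×2 + 2×1 = 10; y[4] = 4×5 + 2×2 = 24; y[5] = 2×5 = 10

[0, 0, 4, 10, 24, 10]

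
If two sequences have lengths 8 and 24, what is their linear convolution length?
Linear/full convolution length: m + n - 1 = 8 + 24 - 1 = 31

31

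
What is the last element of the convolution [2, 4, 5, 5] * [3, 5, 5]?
Use y[k] = Σ_i a[i]·b[k-i] at k=5. y[5] = 5×5 = 25

25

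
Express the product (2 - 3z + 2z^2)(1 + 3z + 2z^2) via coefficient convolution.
Ascending coefficients: a = [2, -3, 2], b = [1, 3, 2]. c[0] = 2×1 = 2; c[1] = 2×3 + -3×1 = 3; c[2] = 2×2 + -3×3 + 2×1 = -3; c[3] = -3×2 + 2×3 = 0; c[4] = 2×2 = 4. Result coefficients: [2, 3, -3, 0, 4] → 2 + 3z - 3z^2 + 4z^4

2 + 3z - 3z^2 + 4z^4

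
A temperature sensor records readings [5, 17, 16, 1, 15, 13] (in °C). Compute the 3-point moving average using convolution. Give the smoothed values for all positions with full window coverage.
3-point moving average kernel = [1, 1, 1]. Apply in 'valid' mode (full window coverage): avg[0] = (5 + 17 + 16) / 3 = 12.67; avg[1] = (17 + 16 + 1) / 3 = 11.33; avg[2] = (16 + 1 + 15) / 3 = 10.67; avg[3] = (1 + 15 + 13) / 3 = 9.67. Smoothed values: [12.67, 11.33, 10.67, 9.67]

[12.67, 11.33, 10.67, 9.67]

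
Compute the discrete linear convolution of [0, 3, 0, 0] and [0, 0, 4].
y[0] = 0×0 = 0; y[1] = 0×0 + 3×0 = 0; y[2] = 0×4 + 3×0 + 0×0 = 0; y[3] = 3×4 + 0×0 + 0×0 = 12; y[4] = 0×4 + 0×0 = 0; y[5] = 0×4 = 0

[0, 0, 0, 12, 0, 0]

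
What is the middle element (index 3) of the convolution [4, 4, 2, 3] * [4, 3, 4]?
Use y[k] = Σ_i a[i]·b[k-i] at k=3. y[3] = 4×4 + 2×3 + 3×4 = 34

34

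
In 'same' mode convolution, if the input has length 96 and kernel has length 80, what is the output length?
'Same' mode returns an output with the same length as the input: 96

96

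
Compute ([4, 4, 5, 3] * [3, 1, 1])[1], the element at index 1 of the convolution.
Use y[k] = Σ_i a[i]·b[k-i] at k=1. y[1] = 4×1 + 4×3 = 16

16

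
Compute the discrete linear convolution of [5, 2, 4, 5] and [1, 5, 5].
y[0] = 5×1 = 5; y[1] = 5×5 + 2×1 = 27; y[2] = 5×5 + 2×5 + 4×1 = 39; y[3] = 2×5 + 4×5 + 5×1 = 35; y[4] = 4×5 + 5×5 = 45; y[5] = 5×5 = 25

[5, 27, 39, 35, 45, 25]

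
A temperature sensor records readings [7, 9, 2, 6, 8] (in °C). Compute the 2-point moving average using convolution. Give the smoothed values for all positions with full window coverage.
2-point moving average kernel = [1, 1]. Apply in 'valid' mode (full window coverage): avg[0] = (7 + 9) / 2 = 8.0; avg[1] = (9 + 2) / 2 = 5.5; avg[2] = (2 + 6) / 2 = 4.0; avg[3] = (6 + 8) / 2 = 7.0. Smoothed values: [8.0, 5.5, 4.0, 7.0]

[8.0, 5.5, 4.0, 7.0]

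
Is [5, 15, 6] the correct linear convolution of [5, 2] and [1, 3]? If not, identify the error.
Recompute linear convolution of [5, 2] and [1, 3]: y[0] = 5×1 = 5; y[1] = 5×3 + 2×1 = 17; y[2] = 2×3 = 6 → [5, 17, 6]. Compare to given [5, 15, 6]: they differ at index 1: given 15, correct 17, so answer: No

No. Error at index 1: given 15, correct 17.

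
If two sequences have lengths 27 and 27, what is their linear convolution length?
Linear/full convolution length: m + n - 1 = 27 + 27 - 1 = 53

53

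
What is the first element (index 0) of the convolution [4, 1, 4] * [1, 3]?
Use y[k] = Σ_i a[i]·b[k-i] at k=0. y[0] = 4×1 = 4

4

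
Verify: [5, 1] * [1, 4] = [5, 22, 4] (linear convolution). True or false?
Recompute linear convolution of [5, 1] and [1, 4]: y[0] = 5×1 = 5; y[1] = 5×4 + 1×1 = 21; y[2] = 1×4 = 4 → [5, 21, 4]. Compare to given [5, 22, 4]: they differ at index 1: given 22, correct 21, so answer: No

No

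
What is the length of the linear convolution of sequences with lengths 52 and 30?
Linear/full convolution length: m + n - 1 = 52 + 30 - 1 = 81

81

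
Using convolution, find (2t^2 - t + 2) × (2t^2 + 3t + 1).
Ascending coefficients: a = [2, -1, 2], b = [1, 3, 2]. c[0] = 2×1 = 2; c[1] = 2×3 + -1×1 = 5; c[2] = 2×2 + -1×3 + 2×1 = 3; c[3] = -1×2 + 2×3 = 4; c[4] = 2×2 = 4. Result coefficients: [2, 5, 3, 4, 4] → 4t^4 + 4t^3 + 3t^2 + 5t + 2

4t^4 + 4t^3 + 3t^2 + 5t + 2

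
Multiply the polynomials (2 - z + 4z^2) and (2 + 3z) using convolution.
Ascending coefficients: a = [2, -1, 4], b = [2, 3]. c[0] = 2×2 = 4; c[1] = 2×3 + -1×2 = 4; c[2] = -1×3 + 4×2 = 5; c[3] = 4×3 = 12. Result coefficients: [4, 4, 5, 12] → 4 + 4z + 5z^2 + 12z^3

4 + 4z + 5z^2 + 12z^3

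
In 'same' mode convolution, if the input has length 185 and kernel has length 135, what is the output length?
'Same' mode returns an output with the same length as the input: 185

185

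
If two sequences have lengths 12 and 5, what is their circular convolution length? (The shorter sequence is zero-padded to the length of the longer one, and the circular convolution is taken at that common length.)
Circular convolution (zero-padding the shorter input) has length max(m, n) = max(12, 5) = 12

12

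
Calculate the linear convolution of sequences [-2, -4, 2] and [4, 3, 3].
y[0] = -2×4 = -8; y[1] = -2×3 + -4×4 = -22; y[2] = -2×3 + -4×3 + 2×4 = -10; y[3] = -4×3 + 2×3 = -6; y[4] = 2×3 = 6

[-8, -22, -10, -6, 6]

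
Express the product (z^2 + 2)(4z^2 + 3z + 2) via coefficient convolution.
Ascending coefficients: a = [2, 0, 1], b = [2, 3, 4]. c[0] = 2×2 = 4; c[1] = 2×3 + 0×2 = 6; c[2] = 2×4 + 0×3 + 1×2 = 10; c[3] = 0×4 + 1×3 = 3; c[4] = 1×4 = 4. Result coefficients: [4, 6, 10, 3, 4] → 4z^4 + 3z^3 + 10z^2 + 6z + 4

4z^4 + 3z^3 + 10z^2 + 6z + 4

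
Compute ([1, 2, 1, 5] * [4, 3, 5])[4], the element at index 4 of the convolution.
Use y[k] = Σ_i a[i]·b[k-i] at k=4. y[4] = 1×5 + 5×3 = 20

20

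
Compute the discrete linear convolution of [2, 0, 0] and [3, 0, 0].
y[0] = 2×3 = 6; y[1] = 2×0 + 0×3 = 0; y[2] = 2×0 + 0×0 + 0×3 = 0; y[3] = 0×0 + 0×0 = 0; y[4] = 0×0 = 0

[6, 0, 0, 0, 0]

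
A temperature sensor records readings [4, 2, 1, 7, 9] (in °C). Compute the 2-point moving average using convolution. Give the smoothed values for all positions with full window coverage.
2-point moving average kernel = [1, 1]. Apply in 'valid' mode (full window coverage): avg[0] = (4 + 2) / 2 = 3.0; avg[1] = (2 + 1) / 2 = 1.5; avg[2] = (1 + 7) / 2 = 4.0; avg[3] = (7 + 9) / 2 = 8.0. Smoothed values: [3.0, 1.5, 4.0, 8.0]

[3.0, 1.5, 4.0, 8.0]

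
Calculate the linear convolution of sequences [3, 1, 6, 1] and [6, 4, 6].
y[0] = 3×6 = 18; y[1] = 3×4 + 1×6 = 18; y[2] = 3×6 + 1×4 + 6×6 = 58; y[3] = 1×6 + 6×4 + 1×6 = 36; y[4] = 6×6 + 1×4 = 40; y[5] = 1×6 = 6

[18, 18, 58, 36, 40, 6]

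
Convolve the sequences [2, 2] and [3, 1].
y[0] = 2×3 = 6; y[1] = 2×1 + 2×3 = 8; y[2] = 2×1 = 2

[6, 8, 2]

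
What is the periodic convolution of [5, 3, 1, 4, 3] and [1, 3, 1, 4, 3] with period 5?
Use y[k] = Σ_j x[j]·h[(k-j) mod 5]. y[0] = 5×1 + 3×3 + 1×4 + 4×1 + 3×3 = 31; y[1] = 5×3 + 3×1 + 1×3 + 4×4 + 3×1 = 40; y[2] = 5×1 + 3×3 + 1×1 + 4×3 + 3×4 = 39; y[3] = 5×4 + 3×1 + 1×3 + 4×1 + 3×3 = 39; y[4] = 5×3 + 3×4 + 1×1 + 4×3 + 3×1 = 43. Result: [31, 40, 39, 39, 43]

[31, 40, 39, 39, 43]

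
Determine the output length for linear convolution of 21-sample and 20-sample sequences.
Linear/full convolution length: m + n - 1 = 21 + 20 - 1 = 40

40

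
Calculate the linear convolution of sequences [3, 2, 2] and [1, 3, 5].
y[0] = 3×1 = 3; y[1] = 3×3 + 2×1 = 11; y[2] = 3×5 + 2×3 + 2×1 = 23; y[3] = 2×5 + 2×3 = 16; y[4] = 2×5 = 10

[3, 11, 23, 16, 10]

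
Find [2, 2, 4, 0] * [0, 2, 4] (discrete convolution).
y[0] = 2×0 = 0; y[1] = 2×2 + 2×0 = 4; y[2] = 2×4 + 2×2 + 4×0 = 12; y[3] = 2×4 + 4×2 + 0×0 = 16; y[4] = 4×4 + 0×2 = 16; y[5] = 0×4 = 0

[0, 4, 12, 16, 16, 0]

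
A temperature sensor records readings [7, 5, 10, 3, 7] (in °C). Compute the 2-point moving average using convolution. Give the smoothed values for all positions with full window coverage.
2-point moving average kernel = [1, 1]. Apply in 'valid' mode (full window coverage): avg[0] = (7 + 5) / 2 = 6.0; avg[1] = (5 + 10) / 2 = 7.5; avg[2] = (10 + 3) / 2 = 6.5; avg[3] = (3 + 7) / 2 = 5.0. Smoothed values: [6.0, 7.5, 6.5, 5.0]

[6.0, 7.5, 6.5, 5.0]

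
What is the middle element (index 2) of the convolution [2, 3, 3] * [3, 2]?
Use y[k] = Σ_i a[i]·b[k-i] at k=2. y[2] = 3×2 + 3×3 = 15

15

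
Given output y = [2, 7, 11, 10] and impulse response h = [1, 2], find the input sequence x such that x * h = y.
Deconvolve y=[2, 7, 11, 10] by h=[1, 2]. Since h[0]=1, solve forward: x[0] = y[0] / 1 = 2; x[1] = (y[1] - 2×2) / 1 = 3; x[2] = (y[2] - 3×2) / 1 = 5. So x = [2, 3, 5]. Check by forward convolution: y[0] = 2×1 = 2; y[1] = 2×2 + 3×1 = 7; y[2] = 3×2 + 5×1 = 11; y[3] = 5×2 = 10

[2, 3, 5]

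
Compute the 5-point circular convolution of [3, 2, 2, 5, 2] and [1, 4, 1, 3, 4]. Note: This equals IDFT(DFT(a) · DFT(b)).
Either evaluate y[k] = Σ_j a[j]·b[(k-j) mod 5] directly, or use IDFT(DFT(a) · DFT(b)). y[0] = 3×1 + 2×4 + 2×3 + 5×1 + 2×4 = 30; y[1] = 3×4 + 2×1 + 2×4 + 5×3 + 2×1 = 39; y[2] = 3×1 + 2×4 + 2×1 + 5×4 + 2×3 = 39; y[3] = 3×3 + 2×1 + 2×4 + 5×1 + 2×4 = 32; y[4] = 3×4 + 2×3 + 2×1 + 5×4 + 2×1 = 42. Result: [30, 39, 39, 32, 42]

[30, 39, 39, 32, 42]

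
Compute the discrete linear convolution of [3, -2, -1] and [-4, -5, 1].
y[0] = 3×-4 = -12; y[1] = 3×-5 + -2×-4 = -7; y[2] = 3×1 + -2×-5 + -1×-4 = 17; y[3] = -2×1 + -1×-5 = 3; y[4] = -1×1 = -1

[-12, -7, 17, 3, -1]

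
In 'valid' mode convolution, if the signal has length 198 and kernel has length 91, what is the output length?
'Valid' mode counts only positions where the kernel fully overlaps the signal: m - n + 1 = 198 - 91 + 1 = 108

108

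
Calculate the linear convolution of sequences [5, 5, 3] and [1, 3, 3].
y[0] = 5×1 = 5; y[1] = 5×3 + 5×1 = 20; y[2] = 5×3 + 5×3 + 3×1 = 33; y[3] = 5×3 + 3×3 = 24; y[4] = 3×3 = 9

[5, 20, 33, 24, 9]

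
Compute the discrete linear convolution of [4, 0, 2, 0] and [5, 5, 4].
y[0] = 4×5 = 20; y[1] = 4×5 + 0×5 = 20; y[2] = 4×4 + 0×5 + 2×5 = 26; y[3] = 0×4 + 2×5 + 0×5 = 10; y[4] = 2×4 + 0×5 = 8; y[5] = 0×4 = 0

[20, 20, 26, 10, 8, 0]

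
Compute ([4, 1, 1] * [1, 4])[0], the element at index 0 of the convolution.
Use y[k] = Σ_i a[i]·b[k-i] at k=0. y[0] = 4×1 = 4

4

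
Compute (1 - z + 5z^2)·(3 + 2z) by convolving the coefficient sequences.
Ascending coefficients: a = [1, -1, 5], b = [3, 2]. c[0] = 1×3 = 3; c[1] = 1×2 + -1×3 = -1; c[2] = -1×2 + 5×3 = 13; c[3] = 5×2 = 10. Result coefficients: [3, -1, 13, 10] → 3 - z + 13z^2 + 10z^3

3 - z + 13z^2 + 10z^3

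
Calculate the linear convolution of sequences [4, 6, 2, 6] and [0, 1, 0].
y[0] = 4×0 = 0; y[1] = 4×1 + 6×0 = 4; y[2] = 4×0 + 6×1 + 2×0 = 6; y[3] = 6×0 + 2×1 + 6×0 = 2; y[4] = 2×0 + 6×1 = 6; y[5] = 6×0 = 0

[0, 4, 6, 2, 6, 0]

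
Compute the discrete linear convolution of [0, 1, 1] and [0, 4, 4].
y[0] = 0×0 = 0; y[1] = 0×4 + 1×0 = 0; y[2] = 0×4 + 1×4 + 1×0 = 4; y[3] = 1×4 + 1×4 = 8; y[4] = 1×4 = 4

[0, 0, 4, 8, 4]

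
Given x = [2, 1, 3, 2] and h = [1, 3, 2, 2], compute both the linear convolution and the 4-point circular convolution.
Linear: y_lin[0] = 2×1 = 2; y_lin[1] = 2×3 + 1×1 = 7; y_lin[2] = 2×2 + 1×3 + 3×1 = 10; y_lin[3] = 2×2 + 1×2 + 3×3 + 2×1 = 17; y_lin[4] = 1×2 + 3×2 + 2×3 = 14; y_lin[5] = 3×2 + 2×2 = 10; y_lin[6] = 2×2 = 4 → [2, 7, 10, 17, 14, 10, 4]. Circular (length 4): y[0] = 2×1 + 1×2 + 3×2 + 2×3 = 16; y[1] = 2×3 + 1×1 + 3×2 + 2×2 = 17; y[2] = 2×2 + 1×3 + 3×1 + 2×2 = 14; y[3] = 2×2 + 1×2 + 3×3 + 2×1 = 17 → [16, 17, 14, 17]

Linear: [2, 7, 10, 17, 14, 10, 4], Circular: [16, 17, 14, 17]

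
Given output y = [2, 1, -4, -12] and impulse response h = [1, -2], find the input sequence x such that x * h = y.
Deconvolve y=[2, 1, -4, -12] by h=[1, -2]. Since h[0]=1, solve forward: x[0] = y[0] / 1 = 2; x[1] = (y[1] - 2×-2) / 1 = 5; x[2] = (y[2] - 5×-2) / 1 = 6. So x = [2, 5, 6]. Check by forward convolution: y[0] = 2×1 = 2; y[1] = 2×-2 + 5×1 = 1; y[2] = 5×-2 + 6×1 = -4; y[3] = 6×-2 = -12

[2, 5, 6]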